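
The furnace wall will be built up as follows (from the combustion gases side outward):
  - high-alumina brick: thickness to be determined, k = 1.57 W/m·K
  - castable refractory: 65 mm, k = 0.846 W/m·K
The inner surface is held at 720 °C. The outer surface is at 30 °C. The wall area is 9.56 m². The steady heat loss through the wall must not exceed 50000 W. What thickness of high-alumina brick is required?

L ≈ 86.5 mm

Model the wall as resistances in series:
R_castable refractory = L/(kA) = 0.065/(0.846×9.56) = 0.008037 K/W
Sum of the known resistances R_other = 0.008037 K/W
Required total resistance R_tot = ΔT/Q_allow = 690/50000 = 0.0138 K/W
R_high-alumina brick = R_tot − R_other = 0.005763 K/W
L = R·k·A = 0.005763×1.57×9.56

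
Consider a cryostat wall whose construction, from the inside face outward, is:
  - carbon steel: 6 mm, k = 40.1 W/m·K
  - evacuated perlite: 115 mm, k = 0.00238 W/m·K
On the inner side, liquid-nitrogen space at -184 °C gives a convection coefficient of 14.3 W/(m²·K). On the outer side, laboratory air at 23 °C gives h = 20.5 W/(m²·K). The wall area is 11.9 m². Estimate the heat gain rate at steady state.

Treating each layer as a thermal resistance in series:
R_inner film = 1/(h_i·A) = 1/(14.3×11.9) = 0.005876 K/W
R_carbon steel = L/(kA) = 0.006/(40.1×11.9) = 1.257×10^-5 K/W
R_evacuated perlite = L/(kA) = 0.115/(0.00238×11.9) = 4.06 K/W
R_outer film = 1/(h_o·A) = 1/(20.5×11.9) = 0.004099 K/W
R_total = 4.07 K/W
Q = ΔT / R_total = 207 / 4.07

Q ≈ 50.9 W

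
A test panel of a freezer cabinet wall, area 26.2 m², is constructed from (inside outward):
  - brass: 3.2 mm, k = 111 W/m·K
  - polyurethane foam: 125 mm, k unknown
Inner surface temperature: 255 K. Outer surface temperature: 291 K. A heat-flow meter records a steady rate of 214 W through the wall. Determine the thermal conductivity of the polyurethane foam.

Series thermal resistances:
R_brass = L/(kA) = 0.0032/(111×26.2) = 1.1×10^-6 K/W
Sum of known resistances R_other = 1.1×10^-6 K/W
Total R = ΔT/Q = 36/214 = 0.1682 K/W
R_polyurethane foam = R_total − R_other = 0.1682 K/W
k = L/(R·A) = 0.125/(0.1682×26.2)

k ≈ 0.0284 W/(m·K)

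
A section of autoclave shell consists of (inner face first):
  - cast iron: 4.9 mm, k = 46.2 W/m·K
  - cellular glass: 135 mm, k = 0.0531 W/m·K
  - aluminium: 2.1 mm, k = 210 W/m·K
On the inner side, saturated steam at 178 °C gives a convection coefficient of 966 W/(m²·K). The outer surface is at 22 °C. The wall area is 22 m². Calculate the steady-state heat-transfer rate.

Model the wall as resistances in series:
R_inner film = 1/(h_i·A) = 1/(966×22) = 4.705×10^-5 K/W
R_cast iron = L/(kA) = 0.0049/(46.2×22) = 4.821×10^-6 K/W
R_cellular glass = L/(kA) = 0.135/(0.0531×22) = 0.1156 K/W
R_aluminium = L/(kA) = 0.0021/(210×22) = 4.545×10^-7 K/W
R_total = 0.1156 K/W
Q = ΔT / R_total = 156 / 0.1156

Q ≈ 1350 W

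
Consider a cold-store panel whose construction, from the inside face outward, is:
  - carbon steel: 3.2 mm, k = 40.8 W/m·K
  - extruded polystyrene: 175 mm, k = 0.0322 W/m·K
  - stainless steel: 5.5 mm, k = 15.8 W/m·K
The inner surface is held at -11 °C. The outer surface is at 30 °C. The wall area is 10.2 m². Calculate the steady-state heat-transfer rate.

Q ≈ 76.9 W

Model the wall as resistances in series:
R_carbon steel = L/(kA) = 0.0032/(40.8×10.2) = 7.689×10^-6 K/W
R_extruded polystyrene = L/(kA) = 0.175/(0.0322×10.2) = 0.5328 K/W
R_stainless steel = L/(kA) = 0.0055/(15.8×10.2) = 3.413×10^-5 K/W
R_total = 0.5329 K/W
Q = ΔT / R_total = 41 / 0.5329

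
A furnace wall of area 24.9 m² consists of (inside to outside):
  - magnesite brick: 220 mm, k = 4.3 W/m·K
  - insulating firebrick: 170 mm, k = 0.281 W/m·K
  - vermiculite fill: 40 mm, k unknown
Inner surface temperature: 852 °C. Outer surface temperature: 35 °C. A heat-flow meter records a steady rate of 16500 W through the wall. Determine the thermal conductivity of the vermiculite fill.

Using the resistance-network approach (series):
R_magnesite brick = L/(kA) = 0.22/(4.3×24.9) = 0.002055 K/W
R_insulating firebrick = L/(kA) = 0.17/(0.281×24.9) = 0.0243 K/W
Sum of known resistances R_other = 0.02635 K/W
Total R = ΔT/Q = 817/16500 = 0.04952 K/W
R_vermiculite fill = R_total − R_other = 0.02316 K/W
k = L/(R·A) = 0.04/(0.02316×24.9)

k ≈ 0.0694 W/(m·K)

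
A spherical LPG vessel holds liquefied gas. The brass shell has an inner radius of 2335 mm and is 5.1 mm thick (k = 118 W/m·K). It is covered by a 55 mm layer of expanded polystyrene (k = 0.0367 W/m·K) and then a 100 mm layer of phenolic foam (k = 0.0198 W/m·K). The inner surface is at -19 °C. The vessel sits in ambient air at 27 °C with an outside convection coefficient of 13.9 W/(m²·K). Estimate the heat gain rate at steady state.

Radial (spherical) resistances in series:
R_brass shell = (1/2.335 − 1/2.3401)/(4π×118) = 6.294×10^-7 K/W
R_expanded polystyrene = (1/2.3401 − 1/2.3951)/(4π×0.0367) = 0.02128 K/W
R_phenolic foam = (1/2.3951 − 1/2.4951)/(4π×0.0198) = 0.06725 K/W
R_outer film = 1/(h·4πr_o²) = 1/(13.9×4π×2.4951²) = 9.196×10^-4 K/W
R_total = 0.08945 K/W
Q = ΔT/R_total = 46/0.08945

Q ≈ 514 W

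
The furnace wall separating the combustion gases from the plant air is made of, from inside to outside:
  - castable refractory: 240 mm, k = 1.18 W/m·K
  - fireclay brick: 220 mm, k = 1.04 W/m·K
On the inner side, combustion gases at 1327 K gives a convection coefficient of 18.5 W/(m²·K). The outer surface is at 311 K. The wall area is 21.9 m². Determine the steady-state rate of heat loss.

Series thermal resistances:
R_inner film = 1/(h_i·A) = 1/(18.5×21.9) = 0.002468 K/W
R_castable refractory = L/(kA) = 0.24/(1.18×21.9) = 0.009287 K/W
R_fireclay brick = L/(kA) = 0.22/(1.04×21.9) = 0.009659 K/W
R_total = 0.02141 K/W
Q = ΔT / R_total = 1016 / 0.02141

Q ≈ 47400 W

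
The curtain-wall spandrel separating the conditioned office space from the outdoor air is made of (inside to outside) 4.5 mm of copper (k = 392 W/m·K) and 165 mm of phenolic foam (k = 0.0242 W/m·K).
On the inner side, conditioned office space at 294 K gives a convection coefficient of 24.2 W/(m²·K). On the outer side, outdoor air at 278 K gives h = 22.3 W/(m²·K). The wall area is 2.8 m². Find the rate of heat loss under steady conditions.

Q ≈ 6.49 W

Model the wall as resistances in series:
R_inner film = 1/(h_i·A) = 1/(24.2×2.8) = 0.01476 K/W
R_copper = L/(kA) = 0.0045/(392×2.8) = 4.1×10^-6 K/W
R_phenolic foam = L/(kA) = 0.165/(0.0242×2.8) = 2.435 K/W
R_outer film = 1/(h_o·A) = 1/(22.3×2.8) = 0.01602 K/W
R_total = 2.466 K/W
Q = ΔT / R_total = 16 / 2.466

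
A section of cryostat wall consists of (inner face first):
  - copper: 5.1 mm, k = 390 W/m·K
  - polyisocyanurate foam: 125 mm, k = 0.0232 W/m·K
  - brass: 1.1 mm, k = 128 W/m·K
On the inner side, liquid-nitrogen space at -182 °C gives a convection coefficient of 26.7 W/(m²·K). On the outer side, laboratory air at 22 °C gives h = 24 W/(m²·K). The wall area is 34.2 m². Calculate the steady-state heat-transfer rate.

Q ≈ 1280 W

Using the resistance-network approach (series):
R_inner film = 1/(h_i·A) = 1/(26.7×34.2) = 0.001095 K/W
R_copper = L/(kA) = 0.0051/(390×34.2) = 3.824×10^-7 K/W
R_polyisocyanurate foam = L/(kA) = 0.125/(0.0232×34.2) = 0.1575 K/W
R_brass = L/(kA) = 0.0011/(128×34.2) = 2.513×10^-7 K/W
R_outer film = 1/(h_o·A) = 1/(24×34.2) = 0.001218 K/W
R_total = 0.1599 K/W
Q = ΔT / R_total = 204 / 0.1599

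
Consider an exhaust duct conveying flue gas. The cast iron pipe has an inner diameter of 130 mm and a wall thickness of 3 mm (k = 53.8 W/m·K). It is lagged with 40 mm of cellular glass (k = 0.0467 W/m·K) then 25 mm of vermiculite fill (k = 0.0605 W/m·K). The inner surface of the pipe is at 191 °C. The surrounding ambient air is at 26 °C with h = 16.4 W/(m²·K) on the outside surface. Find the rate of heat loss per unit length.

For a radial system each layer contributes R = ln(r_out/r_in)/(2πkL); films add R = 1/(hA).
R_cast iron pipe wall = ln(68/65)/(2π×53.8×1) = 1.335×10^-4 K/W
R_cellular glass = ln(108/68)/(2π×0.0467×1) = 1.577 K/W
R_vermiculite fill = ln(133/108)/(2π×0.0605×1) = 0.5478 K/W
R_outer film = 1/(h_o·2πr_oL) = 1/(16.4×2π×0.133×1) = 0.07297 K/W
R_total = 2.197 K/W
Q = ΔT/R_total = 165/2.197

q′ ≈ 75.1 W/m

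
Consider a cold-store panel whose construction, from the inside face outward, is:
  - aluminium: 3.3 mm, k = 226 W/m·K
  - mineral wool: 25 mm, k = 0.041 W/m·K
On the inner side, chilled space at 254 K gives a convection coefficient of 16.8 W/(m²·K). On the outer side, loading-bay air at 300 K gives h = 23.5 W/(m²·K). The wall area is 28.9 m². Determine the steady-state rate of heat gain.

Q ≈ 1870 W

Thermal resistances in series:
R_inner film = 1/(h_i·A) = 1/(16.8×28.9) = 0.00206 K/W
R_aluminium = L/(kA) = 0.0033/(226×28.9) = 5.053×10^-7 K/W
R_mineral wool = L/(kA) = 0.025/(0.041×28.9) = 0.0211 K/W
R_outer film = 1/(h_o·A) = 1/(23.5×28.9) = 0.001472 K/W
R_total = 0.02463 K/W
Q = ΔT / R_total = 46 / 0.02463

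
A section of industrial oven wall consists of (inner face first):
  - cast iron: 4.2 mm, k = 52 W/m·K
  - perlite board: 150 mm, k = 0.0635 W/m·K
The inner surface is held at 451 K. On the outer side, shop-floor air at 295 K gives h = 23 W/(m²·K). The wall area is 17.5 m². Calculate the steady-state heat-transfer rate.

Thermal resistances in series:
R_cast iron = L/(kA) = 0.0042/(52×17.5) = 4.615×10^-6 K/W
R_perlite board = L/(kA) = 0.15/(0.0635×17.5) = 0.135 K/W
R_outer film = 1/(h_o·A) = 1/(23×17.5) = 0.002484 K/W
R_total = 0.1375 K/W
Q = ΔT / R_total = 156 / 0.1375

Q ≈ 1130 W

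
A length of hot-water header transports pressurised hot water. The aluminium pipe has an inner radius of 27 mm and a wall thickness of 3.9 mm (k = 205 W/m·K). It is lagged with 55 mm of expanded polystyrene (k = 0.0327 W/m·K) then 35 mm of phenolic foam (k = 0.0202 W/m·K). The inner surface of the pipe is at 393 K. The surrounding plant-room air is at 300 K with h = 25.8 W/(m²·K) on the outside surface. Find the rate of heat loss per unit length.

q′ ≈ 12 W/m

Cylindrical conduction, so R = ln(r₂/r₁)/(2πkL) per layer, in series:
R_aluminium pipe wall = ln(30.9/27)/(2π×205×1) = 1.047×10^-4 K/W
R_expanded polystyrene = ln(85.9/30.9)/(2π×0.0327×1) = 4.976 K/W
R_phenolic foam = ln(120.9/85.9)/(2π×0.0202×1) = 2.693 K/W
R_outer film = 1/(h_o·2πr_oL) = 1/(25.8×2π×0.1209×1) = 0.05102 K/W
R_total = 7.72 K/W
Q = ΔT/R_total = 93/7.72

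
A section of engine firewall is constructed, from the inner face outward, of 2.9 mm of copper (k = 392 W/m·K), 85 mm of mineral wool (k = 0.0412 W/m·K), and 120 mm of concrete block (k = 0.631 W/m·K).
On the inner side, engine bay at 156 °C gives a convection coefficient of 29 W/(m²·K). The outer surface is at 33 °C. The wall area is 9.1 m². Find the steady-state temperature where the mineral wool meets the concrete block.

Model the wall as resistances in series:
R_inner film = 1/(h_i·A) = 1/(29×9.1) = 0.003789 K/W
R_copper = L/(kA) = 0.0029/(392×9.1) = 8.13×10^-7 K/W
R_mineral wool = L/(kA) = 0.085/(0.0412×9.1) = 0.2267 K/W
R_concrete block = L/(kA) = 0.12/(0.631×9.1) = 0.0209 K/W
R_total = 0.2514 K/W;  Q = ΔT/R_total = 123/0.2514 = 489.3 W
T_interface = T_inner − Q·ΣR(inner→interface) = 156 − 489×0.2305

T ≈ 43.2 °C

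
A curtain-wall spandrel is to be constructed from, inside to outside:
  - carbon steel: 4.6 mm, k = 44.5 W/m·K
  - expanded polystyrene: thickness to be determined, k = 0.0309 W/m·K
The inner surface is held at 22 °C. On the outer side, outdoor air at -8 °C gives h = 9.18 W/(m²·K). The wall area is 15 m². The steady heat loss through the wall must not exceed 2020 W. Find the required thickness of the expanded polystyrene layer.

L ≈ 3.51 mm

Thermal resistances in series:
R_carbon steel = L/(kA) = 0.0046/(44.5×15) = 6.891×10^-6 K/W
R_outer film = 1/(h_o·A) = 1/(9.18×15) = 0.007262 K/W
Sum of the known resistances R_other = 0.007269 K/W
Required total resistance R_tot = ΔT/Q_allow = 30/2020 = 0.01485 K/W
R_expanded polystyrene = R_tot − R_other = 0.007582 K/W
L = R·k·A = 0.007582×0.0309×15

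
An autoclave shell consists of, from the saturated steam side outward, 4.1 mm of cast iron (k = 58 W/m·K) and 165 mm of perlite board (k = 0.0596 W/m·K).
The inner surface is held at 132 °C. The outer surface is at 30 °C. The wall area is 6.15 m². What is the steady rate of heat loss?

Series thermal resistances:
R_cast iron = L/(kA) = 0.0041/(58×6.15) = 1.149×10^-5 K/W
R_perlite board = L/(kA) = 0.165/(0.0596×6.15) = 0.4502 K/W
R_total = 0.4502 K/W
Q = ΔT / R_total = 102 / 0.4502

Q ≈ 227 W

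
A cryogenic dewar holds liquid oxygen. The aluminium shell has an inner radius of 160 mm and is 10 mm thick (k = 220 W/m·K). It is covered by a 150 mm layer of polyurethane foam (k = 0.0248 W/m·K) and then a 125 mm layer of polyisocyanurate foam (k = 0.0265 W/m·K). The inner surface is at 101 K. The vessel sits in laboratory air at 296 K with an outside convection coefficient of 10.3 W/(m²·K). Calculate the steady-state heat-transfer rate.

Each spherical layer contributes R = (1/r_i − 1/r_o)/(4πk):
R_aluminium shell = (1/0.16 − 1/0.17)/(4π×220) = 1.33×10^-4 K/W
R_polyurethane foam = (1/0.17 − 1/0.32)/(4π×0.0248) = 8.848 K/W
R_polyisocyanurate foam = (1/0.32 − 1/0.445)/(4π×0.0265) = 2.636 K/W
R_outer film = 1/(h·4πr_o²) = 1/(10.3×4π×0.445²) = 0.03902 K/W
R_total = 11.52 K/W
Q = ΔT/R_total = 195/11.52

Q ≈ 16.9 W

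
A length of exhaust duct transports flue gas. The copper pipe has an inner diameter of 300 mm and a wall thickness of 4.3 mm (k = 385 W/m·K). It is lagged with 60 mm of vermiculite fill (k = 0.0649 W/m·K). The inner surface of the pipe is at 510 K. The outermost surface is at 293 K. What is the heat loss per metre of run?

Treating each annulus and film as a series resistance:
R_copper pipe wall = ln(154.3/150)/(2π×385×1) = 1.168×10^-5 K/W
R_vermiculite fill = ln(214.3/154.3)/(2π×0.0649×1) = 0.8055 K/W
R_total = 0.8055 K/W
Q = ΔT/R_total = 217/0.8055

q′ ≈ 269 W/m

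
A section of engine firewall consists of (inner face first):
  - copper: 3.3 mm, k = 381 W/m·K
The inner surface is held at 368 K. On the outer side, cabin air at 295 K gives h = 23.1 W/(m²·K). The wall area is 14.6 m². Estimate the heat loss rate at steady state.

Using the resistance-network approach (series):
R_copper = L/(kA) = 0.0033/(381×14.6) = 5.932×10^-7 K/W
R_outer film = 1/(h_o·A) = 1/(23.1×14.6) = 0.002965 K/W
R_total = 0.002966 K/W
Q = ΔT / R_total = 73 / 0.002966

Q ≈ 24600 W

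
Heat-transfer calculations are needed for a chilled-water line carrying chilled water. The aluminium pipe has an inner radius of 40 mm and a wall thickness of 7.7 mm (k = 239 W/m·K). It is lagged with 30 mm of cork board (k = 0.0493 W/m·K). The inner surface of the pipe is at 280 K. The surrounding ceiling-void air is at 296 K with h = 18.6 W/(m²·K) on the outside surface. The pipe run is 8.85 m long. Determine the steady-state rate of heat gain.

Q ≈ 84 W

For a radial system each layer contributes R = ln(r_out/r_in)/(2πkL); films add R = 1/(hA).
R_aluminium pipe wall = ln(47.7/40)/(2π×239×8.85) = 1.325×10^-5 K/W
R_cork board = ln(77.7/47.7)/(2π×0.0493×8.85) = 0.178 K/W
R_outer film = 1/(h_o·2πr_oL) = 1/(18.6×2π×0.0777×8.85) = 0.01244 K/W
R_total = 0.1904 K/W
Q = ΔT/R_total = 16/0.1904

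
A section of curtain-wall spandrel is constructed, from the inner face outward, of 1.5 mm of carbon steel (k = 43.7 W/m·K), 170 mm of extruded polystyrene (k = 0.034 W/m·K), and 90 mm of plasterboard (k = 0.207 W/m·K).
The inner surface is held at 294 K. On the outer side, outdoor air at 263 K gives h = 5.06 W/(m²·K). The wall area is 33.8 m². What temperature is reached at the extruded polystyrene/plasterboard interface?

T ≈ 266 K

Treating each layer as a thermal resistance in series:
R_carbon steel = L/(kA) = 0.0015/(43.7×33.8) = 1.016×10^-6 K/W
R_extruded polystyrene = L/(kA) = 0.17/(0.034×33.8) = 0.1479 K/W
R_plasterboard = L/(kA) = 0.09/(0.207×33.8) = 0.01286 K/W
R_outer film = 1/(h_o·A) = 1/(5.06×33.8) = 0.005847 K/W
R_total = 0.1666 K/W;  Q = ΔT/R_total = 31/0.1666 = 186 W
T_interface = T_inner − Q·ΣR(inner→interface) = 294 − 186×0.1479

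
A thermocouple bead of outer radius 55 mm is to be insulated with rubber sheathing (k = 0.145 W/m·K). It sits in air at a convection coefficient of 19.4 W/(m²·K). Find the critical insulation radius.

r_cr ≈ 14.9 mm

For a sphere r_cr = 2k/h = 2×0.145/19.4
r_cr = 14.9 mm; since the bare radius (55 mm) is above r_cr, any added insulation will reduce heat loss.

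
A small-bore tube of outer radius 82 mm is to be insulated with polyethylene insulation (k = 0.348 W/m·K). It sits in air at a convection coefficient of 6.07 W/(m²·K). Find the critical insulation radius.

For a cylinder r_cr = k/h = 0.348/6.07
r_cr = 57.3 mm; since the bare radius (82 mm) is above r_cr, any added insulation will reduce heat loss.

r_cr ≈ 57.3 mm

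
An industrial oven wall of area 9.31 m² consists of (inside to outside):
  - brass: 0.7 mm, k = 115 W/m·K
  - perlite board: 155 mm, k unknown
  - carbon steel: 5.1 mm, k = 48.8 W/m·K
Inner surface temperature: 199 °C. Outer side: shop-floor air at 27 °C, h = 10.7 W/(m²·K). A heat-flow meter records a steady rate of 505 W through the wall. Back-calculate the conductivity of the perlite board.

Thermal resistances in series:
R_brass = L/(kA) = 0.0007/(115×9.31) = 6.538×10^-7 K/W
R_carbon steel = L/(kA) = 0.0051/(48.8×9.31) = 1.123×10^-5 K/W
R_outer film = 1/(h_o·A) = 1/(10.7×9.31) = 0.01004 K/W
Sum of known resistances R_other = 0.01005 K/W
Total R = ΔT/Q = 172/505 = 0.3406 K/W
R_perlite board = R_total − R_other = 0.3305 K/W
k = L/(R·A) = 0.155/(0.3305×9.31)

k ≈ 0.0504 W/(m·K)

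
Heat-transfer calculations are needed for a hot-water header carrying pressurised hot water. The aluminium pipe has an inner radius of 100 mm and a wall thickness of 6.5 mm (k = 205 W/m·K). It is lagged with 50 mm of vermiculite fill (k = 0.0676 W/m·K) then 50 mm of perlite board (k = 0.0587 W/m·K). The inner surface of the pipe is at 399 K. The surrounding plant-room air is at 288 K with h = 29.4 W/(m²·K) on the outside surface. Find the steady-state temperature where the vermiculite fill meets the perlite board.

Per-layer cylindrical resistances, series-summed:
R_aluminium pipe wall = ln(106.5/100)/(2π×205×1) = 4.889×10^-5 K/W
R_vermiculite fill = ln(156.5/106.5)/(2π×0.0676×1) = 0.9062 K/W
R_perlite board = ln(206.5/156.5)/(2π×0.0587×1) = 0.7517 K/W
R_outer film = 1/(h_o·2πr_oL) = 1/(29.4×2π×0.2065×1) = 0.02622 K/W
R_total = 1.684 K/W
Q = ΔT/R_total = 111/1.684
Q = 65.9 W/m
T_interface = T_inner − Q·ΣR(inner→interface) = 399 − 65.9×0.9063

T ≈ 339 K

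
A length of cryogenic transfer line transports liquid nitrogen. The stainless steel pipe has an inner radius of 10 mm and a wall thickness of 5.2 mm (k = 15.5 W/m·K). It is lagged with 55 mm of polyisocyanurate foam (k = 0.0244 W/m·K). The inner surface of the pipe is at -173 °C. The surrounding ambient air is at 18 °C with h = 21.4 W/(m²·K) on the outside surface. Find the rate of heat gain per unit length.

q′ ≈ 18.9 W/m

Cylindrical conduction, so R = ln(r₂/r₁)/(2πkL) per layer, in series:
R_stainless steel pipe wall = ln(15.2/10)/(2π×15.5×1) = 0.004299 K/W
R_polyisocyanurate foam = ln(70.2/15.2)/(2π×0.0244×1) = 9.98 K/W
R_outer film = 1/(h_o·2πr_oL) = 1/(21.4×2π×0.0702×1) = 0.1059 K/W
R_total = 10.09 K/W
Q = ΔT/R_total = 191/10.09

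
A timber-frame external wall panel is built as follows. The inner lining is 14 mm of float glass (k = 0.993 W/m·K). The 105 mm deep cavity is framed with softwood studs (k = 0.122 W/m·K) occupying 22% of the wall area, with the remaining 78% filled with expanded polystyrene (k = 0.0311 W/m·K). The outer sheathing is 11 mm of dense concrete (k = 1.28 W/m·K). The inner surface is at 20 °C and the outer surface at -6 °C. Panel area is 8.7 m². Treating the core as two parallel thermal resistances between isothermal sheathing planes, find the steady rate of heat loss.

Q ≈ 109 W

Sheathing layers in series; stud and cavity paths in parallel between them.
R_inner = 0.014/(0.993×8.7) = 0.001621 K/W
R_stud  = 0.105/(0.122×0.22×8.7) = 0.4497 K/W
R_cav   = 0.105/(0.0311×0.78×8.7) = 0.4975 K/W
1/R_core = 1/R_stud + 1/R_cav → R_core = 0.2362 K/W
R_outer = 0.011/(1.28×8.7) = 9.878×10^-4 K/W
R_total = 0.2388 K/W
Q = ΔT/R_total = 26/0.2388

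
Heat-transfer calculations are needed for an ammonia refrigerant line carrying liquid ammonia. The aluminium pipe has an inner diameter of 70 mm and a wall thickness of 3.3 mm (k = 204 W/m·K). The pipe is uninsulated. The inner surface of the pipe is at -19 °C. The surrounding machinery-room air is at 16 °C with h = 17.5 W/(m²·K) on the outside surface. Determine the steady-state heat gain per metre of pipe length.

q′ ≈ 147 W/m

Radial resistances (cylindrical: R_cond = ln(r_o/r_i)/(2πkL), R_conv = 1/(h·2πrL)):
R_aluminium pipe wall = ln(38.3/35)/(2π×204×1) = 7.029×10^-5 K/W
R_outer film = 1/(h_o·2πr_oL) = 1/(17.5×2π×0.0383×1) = 0.2375 K/W
R_total = 0.2375 K/W
Q = ΔT/R_total = 35/0.2375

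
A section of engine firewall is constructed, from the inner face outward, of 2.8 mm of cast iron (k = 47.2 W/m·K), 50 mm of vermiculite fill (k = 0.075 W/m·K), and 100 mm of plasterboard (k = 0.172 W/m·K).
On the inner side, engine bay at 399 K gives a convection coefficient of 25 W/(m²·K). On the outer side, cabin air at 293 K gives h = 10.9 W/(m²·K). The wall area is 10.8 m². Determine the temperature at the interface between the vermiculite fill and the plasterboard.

Treating each layer as a thermal resistance in series:
R_inner film = 1/(h_i·A) = 1/(25×10.8) = 0.003704 K/W
R_cast iron = L/(kA) = 0.0028/(47.2×10.8) = 5.493×10^-6 K/W
R_vermiculite fill = L/(kA) = 0.05/(0.075×10.8) = 0.06173 K/W
R_plasterboard = L/(kA) = 0.1/(0.172×10.8) = 0.05383 K/W
R_outer film = 1/(h_o·A) = 1/(10.9×10.8) = 0.008495 K/W
R_total = 0.1278 K/W;  Q = ΔT/R_total = 106/0.1278 = 829.6 W
T_interface = T_inner − Q·ΣR(inner→interface) = 399 − 830×0.06544

T ≈ 345 K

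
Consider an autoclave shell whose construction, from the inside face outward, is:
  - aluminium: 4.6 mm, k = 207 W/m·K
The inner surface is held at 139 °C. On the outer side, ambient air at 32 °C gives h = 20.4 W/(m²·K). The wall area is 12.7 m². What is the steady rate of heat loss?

Model the wall as resistances in series:
R_aluminium = L/(kA) = 0.0046/(207×12.7) = 1.75×10^-6 K/W
R_outer film = 1/(h_o·A) = 1/(20.4×12.7) = 0.00386 K/W
R_total = 0.003862 K/W
Q = ΔT / R_total = 107 / 0.003862

Q ≈ 27700 W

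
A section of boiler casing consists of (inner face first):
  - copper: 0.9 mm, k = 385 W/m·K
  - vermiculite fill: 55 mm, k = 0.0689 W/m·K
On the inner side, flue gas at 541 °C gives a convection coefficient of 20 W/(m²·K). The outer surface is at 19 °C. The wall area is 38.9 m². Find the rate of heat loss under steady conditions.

Q ≈ 23900 W

Model the wall as resistances in series:
R_inner film = 1/(h_i·A) = 1/(20×38.9) = 0.001285 K/W
R_copper = L/(kA) = 0.0009/(385×38.9) = 6.009×10^-8 K/W
R_vermiculite fill = L/(kA) = 0.055/(0.0689×38.9) = 0.02052 K/W
R_total = 0.02181 K/W
Q = ΔT / R_total = 522 / 0.02181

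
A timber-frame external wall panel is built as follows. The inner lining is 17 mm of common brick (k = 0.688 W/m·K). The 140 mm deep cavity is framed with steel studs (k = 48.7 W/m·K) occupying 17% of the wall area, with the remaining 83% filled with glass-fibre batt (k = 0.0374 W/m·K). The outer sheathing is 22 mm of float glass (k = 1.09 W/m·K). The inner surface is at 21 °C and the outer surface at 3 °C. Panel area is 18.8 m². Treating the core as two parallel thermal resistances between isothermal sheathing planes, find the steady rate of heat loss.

Sheathing layers in series; stud and cavity paths in parallel between them.
R_inner = 0.017/(0.688×18.8) = 0.001314 K/W
R_stud  = 0.14/(48.7×0.17×18.8) = 8.995×10^-4 K/W
R_cav   = 0.14/(0.0374×0.83×18.8) = 0.2399 K/W
1/R_core = 1/R_stud + 1/R_cav → R_core = 8.961×10^-4 K/W
R_outer = 0.022/(1.09×18.8) = 0.001074 K/W
R_total = 0.003284 K/W
Q = ΔT/R_total = 18/0.003284

Q ≈ 5480 W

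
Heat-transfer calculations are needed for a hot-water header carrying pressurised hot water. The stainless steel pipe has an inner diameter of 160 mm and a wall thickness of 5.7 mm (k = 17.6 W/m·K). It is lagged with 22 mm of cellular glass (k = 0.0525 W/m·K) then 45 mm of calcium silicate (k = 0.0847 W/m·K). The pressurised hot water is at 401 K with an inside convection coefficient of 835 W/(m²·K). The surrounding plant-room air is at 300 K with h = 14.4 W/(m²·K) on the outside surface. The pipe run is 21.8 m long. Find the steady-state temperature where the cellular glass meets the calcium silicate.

Per-layer cylindrical resistances, series-summed:
R_inner film = 1/(h_i·2πr₁L) = 1/(835×2π×0.08×21.8) = 1.093×10^-4 K/W
R_stainless steel pipe wall = ln(85.7/80)/(2π×17.6×21.8) = 2.855×10^-5 K/W
R_cellular glass = ln(107.7/85.7)/(2π×0.0525×21.8) = 0.03177 K/W
R_calcium silicate = ln(152.7/107.7)/(2π×0.0847×21.8) = 0.03009 K/W
R_outer film = 1/(h_o·2πr_oL) = 1/(14.4×2π×0.1527×21.8) = 0.00332 K/W
R_total = 0.06533 K/W
Q = ΔT/R_total = 101/0.06533
Q = 1550 W
T_interface = T_inner − Q·ΣR(inner→interface) = 401 − 1550×0.03191

T ≈ 352 K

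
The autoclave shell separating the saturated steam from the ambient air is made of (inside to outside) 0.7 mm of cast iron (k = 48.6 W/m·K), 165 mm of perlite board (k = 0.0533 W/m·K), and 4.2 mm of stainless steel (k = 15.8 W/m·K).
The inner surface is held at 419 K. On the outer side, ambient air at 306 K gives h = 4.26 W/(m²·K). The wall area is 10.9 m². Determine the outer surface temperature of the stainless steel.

Model the wall as resistances in series:
R_cast iron = L/(kA) = 0.0007/(48.6×10.9) = 1.321×10^-6 K/W
R_perlite board = L/(kA) = 0.165/(0.0533×10.9) = 0.284 K/W
R_stainless steel = L/(kA) = 0.0042/(15.8×10.9) = 2.439×10^-5 K/W
R_outer film = 1/(h_o·A) = 1/(4.26×10.9) = 0.02154 K/W
R_total = 0.3056 K/W;  Q = ΔT/R_total = 113/0.3056 = 369.8 W
T_interface = T_inner − Q·ΣR(inner→interface) = 419 − 370×0.284

T ≈ 314 K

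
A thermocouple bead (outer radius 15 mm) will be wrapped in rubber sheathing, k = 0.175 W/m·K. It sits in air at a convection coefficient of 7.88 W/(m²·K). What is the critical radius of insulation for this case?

r_cr ≈ 44.4 mm

For a sphere r_cr = 2k/h = 2×0.175/7.88
r_cr = 44.4 mm; since the bare radius (15 mm) is below r_cr, adding a thin layer of insulation will *increase* heat loss.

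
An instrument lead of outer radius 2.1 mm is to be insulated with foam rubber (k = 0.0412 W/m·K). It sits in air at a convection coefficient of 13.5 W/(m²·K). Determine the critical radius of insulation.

For a cylinder r_cr = k/h = 0.0412/13.5
r_cr = 3.05 mm; since the bare radius (2.1 mm) is below r_cr, adding a thin layer of insulation will *increase* heat loss.

r_cr ≈ 3.05 mm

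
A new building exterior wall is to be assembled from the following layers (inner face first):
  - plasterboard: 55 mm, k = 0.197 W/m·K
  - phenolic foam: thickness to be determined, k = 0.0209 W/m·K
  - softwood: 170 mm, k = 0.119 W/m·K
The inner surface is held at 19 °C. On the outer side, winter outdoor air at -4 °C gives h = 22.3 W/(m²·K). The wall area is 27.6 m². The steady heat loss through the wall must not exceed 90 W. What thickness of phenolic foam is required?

L ≈ 111 mm

Using the resistance-network approach (series):
R_plasterboard = L/(kA) = 0.055/(0.197×27.6) = 0.01012 K/W
R_softwood = L/(kA) = 0.17/(0.119×27.6) = 0.05176 K/W
R_outer film = 1/(h_o·A) = 1/(22.3×27.6) = 0.001625 K/W
Sum of the known resistances R_other = 0.0635 K/W
Required total resistance R_tot = ΔT/Q_allow = 23/90 = 0.2556 K/W
R_phenolic foam = R_tot − R_other = 0.1921 K/W
L = R·k·A = 0.1921×0.0209×27.6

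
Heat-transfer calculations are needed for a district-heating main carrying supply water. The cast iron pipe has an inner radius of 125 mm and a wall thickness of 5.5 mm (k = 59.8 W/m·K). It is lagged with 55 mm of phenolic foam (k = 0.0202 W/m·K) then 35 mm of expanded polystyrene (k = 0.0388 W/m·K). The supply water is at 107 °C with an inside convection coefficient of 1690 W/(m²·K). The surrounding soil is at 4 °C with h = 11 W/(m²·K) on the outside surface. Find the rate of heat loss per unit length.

q′ ≈ 29 W/m

For a radial system each layer contributes R = ln(r_out/r_in)/(2πkL); films add R = 1/(hA).
R_inner film = 1/(h_i·2πr₁L) = 1/(1690×2π×0.125×1) = 7.534×10^-4 K/W
R_cast iron pipe wall = ln(130.5/125)/(2π×59.8×1) = 1.146×10^-4 K/W
R_phenolic foam = ln(185.5/130.5)/(2π×0.0202×1) = 2.771 K/W
R_expanded polystyrene = ln(220.5/185.5)/(2π×0.0388×1) = 0.709 K/W
R_outer film = 1/(h_o·2πr_oL) = 1/(11×2π×0.2205×1) = 0.06562 K/W
R_total = 3.546 K/W
Q = ΔT/R_total = 103/3.546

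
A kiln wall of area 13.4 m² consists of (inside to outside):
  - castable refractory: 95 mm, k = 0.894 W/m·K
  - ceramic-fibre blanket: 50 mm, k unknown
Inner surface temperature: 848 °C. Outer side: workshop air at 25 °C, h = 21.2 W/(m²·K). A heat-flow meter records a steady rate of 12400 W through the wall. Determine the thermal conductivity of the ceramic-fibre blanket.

k ≈ 0.0679 W/(m·K)

Thermal resistances in series:
R_castable refractory = L/(kA) = 0.095/(0.894×13.4) = 0.00793 K/W
R_outer film = 1/(h_o·A) = 1/(21.2×13.4) = 0.00352 K/W
Sum of known resistances R_other = 0.01145 K/W
Total R = ΔT/Q = 823/12400 = 0.06637 K/W
R_ceramic-fibre blanket = R_total − R_other = 0.05492 K/W
k = L/(R·A) = 0.05/(0.05492×13.4)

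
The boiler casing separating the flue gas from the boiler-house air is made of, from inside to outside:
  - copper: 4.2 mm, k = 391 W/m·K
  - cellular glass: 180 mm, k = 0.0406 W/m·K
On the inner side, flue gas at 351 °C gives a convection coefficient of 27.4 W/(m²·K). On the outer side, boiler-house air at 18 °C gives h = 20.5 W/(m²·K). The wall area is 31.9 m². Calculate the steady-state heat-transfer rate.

Model the wall as resistances in series:
R_inner film = 1/(h_i·A) = 1/(27.4×31.9) = 0.001144 K/W
R_copper = L/(kA) = 0.0042/(391×31.9) = 3.367×10^-7 K/W
R_cellular glass = L/(kA) = 0.18/(0.0406×31.9) = 0.139 K/W
R_outer film = 1/(h_o·A) = 1/(20.5×31.9) = 0.001529 K/W
R_total = 0.1417 K/W
Q = ΔT / R_total = 333 / 0.1417

Q ≈ 2350 W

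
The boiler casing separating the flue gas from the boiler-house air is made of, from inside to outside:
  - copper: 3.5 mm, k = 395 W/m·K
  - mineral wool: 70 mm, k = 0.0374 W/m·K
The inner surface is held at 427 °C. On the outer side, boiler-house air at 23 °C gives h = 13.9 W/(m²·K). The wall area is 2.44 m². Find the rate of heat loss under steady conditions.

Q ≈ 507 W

Treating each layer as a thermal resistance in series:
R_copper = L/(kA) = 0.0035/(395×2.44) = 3.631×10^-6 K/W
R_mineral wool = L/(kA) = 0.07/(0.0374×2.44) = 0.7671 K/W
R_outer film = 1/(h_o·A) = 1/(13.9×2.44) = 0.02948 K/W
R_total = 0.7966 K/W
Q = ΔT / R_total = 404 / 0.7966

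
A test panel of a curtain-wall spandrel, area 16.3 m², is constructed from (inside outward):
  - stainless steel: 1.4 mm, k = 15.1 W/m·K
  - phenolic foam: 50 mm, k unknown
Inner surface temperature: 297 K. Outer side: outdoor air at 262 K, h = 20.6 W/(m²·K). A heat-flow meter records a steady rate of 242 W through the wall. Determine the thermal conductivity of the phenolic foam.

Thermal resistances in series:
R_stainless steel = L/(kA) = 0.0014/(15.1×16.3) = 5.688×10^-6 K/W
R_outer film = 1/(h_o·A) = 1/(20.6×16.3) = 0.002978 K/W
Sum of known resistances R_other = 0.002984 K/W
Total R = ΔT/Q = 35/242 = 0.1446 K/W
R_phenolic foam = R_total − R_other = 0.1416 K/W
k = L/(R·A) = 0.05/(0.1416×16.3)

k ≈ 0.0217 W/(m·K)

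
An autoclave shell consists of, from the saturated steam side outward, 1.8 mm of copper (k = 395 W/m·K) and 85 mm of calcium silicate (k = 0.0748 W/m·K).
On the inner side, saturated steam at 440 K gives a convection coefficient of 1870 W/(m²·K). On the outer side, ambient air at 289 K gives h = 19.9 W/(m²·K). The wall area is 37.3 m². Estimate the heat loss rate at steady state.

Q ≈ 4740 W

Model the wall as resistances in series:
R_inner film = 1/(h_i·A) = 1/(1870×37.3) = 1.434×10^-5 K/W
R_copper = L/(kA) = 0.0018/(395×37.3) = 1.222×10^-7 K/W
R_calcium silicate = L/(kA) = 0.085/(0.0748×37.3) = 0.03047 K/W
R_outer film = 1/(h_o·A) = 1/(19.9×37.3) = 0.001347 K/W
R_total = 0.03183 K/W
Q = ΔT / R_total = 151 / 0.03183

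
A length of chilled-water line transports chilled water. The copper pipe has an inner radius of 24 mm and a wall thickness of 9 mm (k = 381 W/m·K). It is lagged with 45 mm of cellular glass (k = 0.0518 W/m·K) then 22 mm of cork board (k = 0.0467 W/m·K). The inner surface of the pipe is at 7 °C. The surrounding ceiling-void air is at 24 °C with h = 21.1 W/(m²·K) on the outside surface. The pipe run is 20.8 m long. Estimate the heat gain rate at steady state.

For a radial system each layer contributes R = ln(r_out/r_in)/(2πkL); films add R = 1/(hA).
R_copper pipe wall = ln(33/24)/(2π×381×20.8) = 6.396×10^-6 K/W
R_cellular glass = ln(78/33)/(2π×0.0518×20.8) = 0.1271 K/W
R_cork board = ln(100/78)/(2π×0.0467×20.8) = 0.04071 K/W
R_outer film = 1/(h_o·2πr_oL) = 1/(21.1×2π×0.1×20.8) = 0.003626 K/W
R_total = 0.1714 K/W
Q = ΔT/R_total = 17/0.1714

Q ≈ 99.2 W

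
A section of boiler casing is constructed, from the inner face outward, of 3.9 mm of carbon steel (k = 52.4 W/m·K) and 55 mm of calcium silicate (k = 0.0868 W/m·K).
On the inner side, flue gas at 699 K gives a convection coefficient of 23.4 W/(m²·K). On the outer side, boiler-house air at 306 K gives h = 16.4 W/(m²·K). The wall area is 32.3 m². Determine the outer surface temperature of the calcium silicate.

T ≈ 338 K

Using the resistance-network approach (series):
R_inner film = 1/(h_i·A) = 1/(23.4×32.3) = 0.001323 K/W
R_carbon steel = L/(kA) = 0.0039/(52.4×32.3) = 2.304×10^-6 K/W
R_calcium silicate = L/(kA) = 0.055/(0.0868×32.3) = 0.01962 K/W
R_outer film = 1/(h_o·A) = 1/(16.4×32.3) = 0.001888 K/W
R_total = 0.02283 K/W;  Q = ΔT/R_total = 393/0.02283 = 17210 W
T_interface = T_inner − Q·ΣR(inner→interface) = 699 − 17200×0.02094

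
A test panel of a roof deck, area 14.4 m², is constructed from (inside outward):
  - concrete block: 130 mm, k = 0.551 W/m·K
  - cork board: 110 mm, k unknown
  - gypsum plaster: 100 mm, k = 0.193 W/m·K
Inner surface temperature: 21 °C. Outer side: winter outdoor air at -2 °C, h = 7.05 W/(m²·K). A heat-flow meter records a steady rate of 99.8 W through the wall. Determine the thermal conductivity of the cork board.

k ≈ 0.0454 W/(m·K)

Series thermal resistances:
R_concrete block = L/(kA) = 0.13/(0.551×14.4) = 0.01638 K/W
R_gypsum plaster = L/(kA) = 0.1/(0.193×14.4) = 0.03598 K/W
R_outer film = 1/(h_o·A) = 1/(7.05×14.4) = 0.00985 K/W
Sum of known resistances R_other = 0.06222 K/W
Total R = ΔT/Q = 23/99.8 = 0.2305 K/W
R_cork board = R_total − R_other = 0.1682 K/W
k = L/(R·A) = 0.11/(0.1682×14.4)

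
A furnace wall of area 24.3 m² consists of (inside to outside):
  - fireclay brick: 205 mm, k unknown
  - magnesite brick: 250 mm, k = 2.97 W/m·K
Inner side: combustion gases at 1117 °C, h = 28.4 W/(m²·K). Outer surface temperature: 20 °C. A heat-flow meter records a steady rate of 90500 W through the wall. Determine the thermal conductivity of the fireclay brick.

k ≈ 1.17 W/(m·K)

Series thermal resistances:
R_inner film = 1/(h_i·A) = 1/(28.4×24.3) = 0.001449 K/W
R_magnesite brick = L/(kA) = 0.25/(2.97×24.3) = 0.003464 K/W
Sum of known resistances R_other = 0.004913 K/W
Total R = ΔT/Q = 1097/90500 = 0.01212 K/W
R_fireclay brick = R_total − R_other = 0.007209 K/W
k = L/(R·A) = 0.205/(0.007209×24.3)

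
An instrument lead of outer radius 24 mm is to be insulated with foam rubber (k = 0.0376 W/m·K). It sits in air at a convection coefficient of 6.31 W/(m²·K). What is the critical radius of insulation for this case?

For a cylinder r_cr = k/h = 0.0376/6.31
r_cr = 5.96 mm; since the bare radius (24 mm) is above r_cr, any added insulation will reduce heat loss.

r_cr ≈ 5.96 mm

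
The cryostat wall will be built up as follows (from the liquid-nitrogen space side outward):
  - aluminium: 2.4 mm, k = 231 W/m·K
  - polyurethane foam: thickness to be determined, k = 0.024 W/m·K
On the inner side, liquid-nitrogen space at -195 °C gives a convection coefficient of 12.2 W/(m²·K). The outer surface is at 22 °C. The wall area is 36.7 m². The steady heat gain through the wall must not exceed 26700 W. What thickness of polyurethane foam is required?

L ≈ 5.19 mm

Series thermal resistances:
R_inner film = 1/(h_i·A) = 1/(12.2×36.7) = 0.002233 K/W
R_aluminium = L/(kA) = 0.0024/(231×36.7) = 2.831×10^-7 K/W
Sum of the known resistances R_other = 0.002234 K/W
Required total resistance R_tot = ΔT/Q_allow = 217/26700 = 0.008127 K/W
R_polyurethane foam = R_tot − R_other = 0.005894 K/W
L = R·k·A = 0.005894×0.024×36.7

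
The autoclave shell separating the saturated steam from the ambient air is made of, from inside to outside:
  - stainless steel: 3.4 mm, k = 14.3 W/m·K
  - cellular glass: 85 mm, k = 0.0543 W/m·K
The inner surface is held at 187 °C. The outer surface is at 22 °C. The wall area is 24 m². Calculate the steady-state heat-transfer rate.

Treating each layer as a thermal resistance in series:
R_stainless steel = L/(kA) = 0.0034/(14.3×24) = 9.907×10^-6 K/W
R_cellular glass = L/(kA) = 0.085/(0.0543×24) = 0.06522 K/W
R_total = 0.06523 K/W
Q = ΔT / R_total = 165 / 0.06523

Q ≈ 2530 W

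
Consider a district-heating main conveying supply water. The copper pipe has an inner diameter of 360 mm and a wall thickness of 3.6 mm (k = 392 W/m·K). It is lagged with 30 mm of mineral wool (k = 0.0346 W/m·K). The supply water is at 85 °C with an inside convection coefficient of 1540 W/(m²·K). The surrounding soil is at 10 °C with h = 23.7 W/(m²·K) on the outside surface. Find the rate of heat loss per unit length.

q′ ≈ 103 W/m

For a radial system each layer contributes R = ln(r_out/r_in)/(2πkL); films add R = 1/(hA).
R_inner film = 1/(h_i·2πr₁L) = 1/(1540×2π×0.18×1) = 5.742×10^-4 K/W
R_copper pipe wall = ln(183.6/180)/(2π×392×1) = 8.04×10^-6 K/W
R_mineral wool = ln(213.6/183.6)/(2π×0.0346×1) = 0.6962 K/W
R_outer film = 1/(h_o·2πr_oL) = 1/(23.7×2π×0.2136×1) = 0.03144 K/W
R_total = 0.7282 K/W
Q = ΔT/R_total = 75/0.7282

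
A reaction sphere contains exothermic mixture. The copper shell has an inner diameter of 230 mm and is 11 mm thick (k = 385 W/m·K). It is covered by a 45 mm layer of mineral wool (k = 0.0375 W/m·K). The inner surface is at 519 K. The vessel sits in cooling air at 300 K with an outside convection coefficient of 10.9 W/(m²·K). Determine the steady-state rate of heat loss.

Q ≈ 46.8 W

Spherical conduction: R = (1/r_in − 1/r_out)/(4πk) per layer; series-sum.
R_copper shell = (1/0.115 − 1/0.126)/(4π×385) = 1.569×10^-4 K/W
R_mineral wool = (1/0.126 − 1/0.171)/(4π×0.0375) = 4.432 K/W
R_outer film = 1/(h·4πr_o²) = 1/(10.9×4π×0.171²) = 0.2497 K/W
R_total = 4.682 K/W
Q = ΔT/R_total = 219/4.682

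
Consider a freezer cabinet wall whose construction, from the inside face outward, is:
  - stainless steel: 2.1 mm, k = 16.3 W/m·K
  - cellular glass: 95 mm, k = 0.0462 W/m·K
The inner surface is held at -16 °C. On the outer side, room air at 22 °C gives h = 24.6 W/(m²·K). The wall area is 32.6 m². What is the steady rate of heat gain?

Treating each layer as a thermal resistance in series:
R_stainless steel = L/(kA) = 0.0021/(16.3×32.6) = 3.952×10^-6 K/W
R_cellular glass = L/(kA) = 0.095/(0.0462×32.6) = 0.06308 K/W
R_outer film = 1/(h_o·A) = 1/(24.6×32.6) = 0.001247 K/W
R_total = 0.06433 K/W
Q = ΔT / R_total = 38 / 0.06433

Q ≈ 591 W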